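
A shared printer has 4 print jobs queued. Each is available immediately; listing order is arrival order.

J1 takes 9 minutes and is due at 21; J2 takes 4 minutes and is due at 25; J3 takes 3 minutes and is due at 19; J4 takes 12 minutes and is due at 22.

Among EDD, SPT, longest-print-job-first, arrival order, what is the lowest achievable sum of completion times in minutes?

54

EDD (increasing due date): J3 J1 J4 J2.
J3: 0→3
J1: 3→12
J4: 12→24
J2: 24→28
Sum = 3+12+24+28 = 67.
SPT (increasing processing time): J3 J2 J1 J4.
J3: 0→3
J2: 3→7
J1: 7→16
J4: 16→28
Sum = 3+7+16+28 = 54.
LPT (decreasing processing time): J4 J1 J2 J3.
J4: 0→12
J1: 12→21
J2: 21→25
J3: 25→28
Sum = 12+21+25+28 = 86.
FIFO (arrival order): J1 J2 J3 J4.
J1: 0→9
J2: 9→13
J3: 13→16
J4: 16→28
Sum = 9+13+16+28 = 66.
EDD 67, SPT 54, LPT 86, FIFO 66 → minimum 54.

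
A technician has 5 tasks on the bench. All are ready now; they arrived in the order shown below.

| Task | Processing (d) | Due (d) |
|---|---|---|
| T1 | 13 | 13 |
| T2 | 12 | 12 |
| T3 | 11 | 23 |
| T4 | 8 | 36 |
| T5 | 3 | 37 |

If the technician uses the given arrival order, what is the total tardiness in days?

44

FIFO (arrival order): T1 T2 T3 T4 T5.
T1: 0→13, due 13, tardiness 0
T2: 13→25, due 12, tardiness 13
T3: 25→36, due 23, tardiness 13
T4: 36→44, due 36, tardiness 8
T5: 44→47, due 37, tardiness 10
Sum = 0+13+13+8+10 = 44.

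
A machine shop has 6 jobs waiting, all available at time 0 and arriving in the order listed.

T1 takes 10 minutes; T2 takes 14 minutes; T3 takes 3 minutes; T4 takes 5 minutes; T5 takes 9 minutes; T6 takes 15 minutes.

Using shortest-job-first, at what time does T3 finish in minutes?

3

SPT (increasing processing time): T3 T4 T5 T1 T2 T6.
T3: 0→3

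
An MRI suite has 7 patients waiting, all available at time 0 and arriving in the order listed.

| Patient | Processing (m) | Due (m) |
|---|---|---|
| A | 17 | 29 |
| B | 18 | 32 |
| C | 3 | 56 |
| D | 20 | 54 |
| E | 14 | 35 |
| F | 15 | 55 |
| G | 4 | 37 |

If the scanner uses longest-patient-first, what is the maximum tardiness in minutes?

51

LPT (decreasing processing time): D B A F E G C.
D: 0→20, due 54, tardiness 0
B: 20→38, due 32, tardiness 6
A: 38→55, due 29, tardiness 26
F: 55→70, due 55, tardiness 15
E: 70→84, due 35, tardiness 49
G: 84→88, due 37, tardiness 51
C: 88→91, due 56, tardiness 35
Maximum = 51.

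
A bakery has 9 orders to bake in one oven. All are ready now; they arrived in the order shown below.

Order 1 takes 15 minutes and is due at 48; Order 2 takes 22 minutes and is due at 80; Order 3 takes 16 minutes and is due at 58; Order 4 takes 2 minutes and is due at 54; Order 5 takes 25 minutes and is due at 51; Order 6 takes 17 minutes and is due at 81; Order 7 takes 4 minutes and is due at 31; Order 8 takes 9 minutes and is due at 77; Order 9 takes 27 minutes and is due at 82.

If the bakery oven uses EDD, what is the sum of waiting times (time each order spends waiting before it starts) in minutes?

EDD (increasing due date): Order 7 Order 1 Order 5 Order 4 Order 3 Order 8 Order 2 Order 6 Order 9.
Order 7: waits 0, runs 0→4
Order 1: waits 4, runs 4→19
Order 5: waits 19, runs 19→44
Order 4: waits 44, runs 44→46
Order 3: waits 46, runs 46→62
Order 8: waits 62, runs 62→71
Order 2: waits 71, runs 71→93
Order 6: waits 93, runs 93→110
Order 9: waits 110, runs 110→137
Sum = 0+4+19+44+46+62+71+93+110 = 449.

449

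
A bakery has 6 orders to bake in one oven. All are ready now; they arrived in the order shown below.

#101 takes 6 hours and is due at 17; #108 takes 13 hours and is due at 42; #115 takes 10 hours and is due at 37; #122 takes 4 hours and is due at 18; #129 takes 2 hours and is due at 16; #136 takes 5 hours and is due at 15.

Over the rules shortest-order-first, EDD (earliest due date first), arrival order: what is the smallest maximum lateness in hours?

-1

SPT (increasing processing time): #129 #122 #136 #101 #115 #108.
#129: 0→2, due 16, lateness -14
#122: 2→6, due 18, lateness -12
#136: 6→11, due 15, lateness -4
#101: 11→17, due 17, lateness 0
#115: 17→27, due 37, lateness -10
#108: 27→40, due 42, lateness -2
Maximum = 0.
EDD (increasing due date): #136 #129 #101 #122 #115 #108.
#136: 0→5, due 15, lateness -10
#129: 5→7, due 16, lateness -9
#101: 7→13, due 17, lateness -4
#122: 13→17, due 18, lateness -1
#115: 17→27, due 37, lateness -10
#108: 27→40, due 42, lateness -2
Maximum = -1.
FIFO (arrival order): #101 #108 #115 #122 #129 #136.
#101: 0→6, due 17, lateness -11
#108: 6→19, due 42, lateness -23
#115: 19→29, due 37, lateness -8
#122: 29→33, due 18, lateness 15
#129: 33→35, due 16, lateness 19
#136: 35→40, due 15, lateness 25
Maximum = 25.
SPT 0, EDD -1, FIFO 25 → minimum -1.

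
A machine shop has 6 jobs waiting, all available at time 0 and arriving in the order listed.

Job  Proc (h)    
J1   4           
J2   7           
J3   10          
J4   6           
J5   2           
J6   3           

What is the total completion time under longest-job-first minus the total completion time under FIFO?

15

LPT (decreasing processing time): J3 J2 J4 J1 J6 J5.
J3: 0→10
J2: 10→17
J4: 17→23
J1: 23→27
J6: 27→30
J5: 30→32
Sum = 10+17+23+27+30+32 = 139.
FIFO (arrival order): J1 J2 J3 J4 J5 J6.
J1: 0→4
J2: 4→11
J3: 11→21
J4: 21→27
J5: 27→29
J6: 29→32
Sum = 4+11+21+27+29+32 = 124.
Difference = 139 − 124 = 15.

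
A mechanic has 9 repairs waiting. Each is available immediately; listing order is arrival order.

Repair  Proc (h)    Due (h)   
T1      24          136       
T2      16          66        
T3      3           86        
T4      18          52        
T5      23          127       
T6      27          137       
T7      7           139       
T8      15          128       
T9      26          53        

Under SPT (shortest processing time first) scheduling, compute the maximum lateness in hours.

SPT (increasing processing time): T3 T7 T8 T2 T4 T5 T1 T9 T6.
T3: 0→3, due 86, lateness -83
T7: 3→10, due 139, lateness -129
T8: 10→25, due 128, lateness -103
T2: 25→41, due 66, lateness -25
T4: 41→59, due 52, lateness 7
T5: 59→82, due 127, lateness -45
T1: 82→106, due 136, lateness -30
T9: 106→132, due 53, lateness 79
T6: 132→159, due 137, lateness 22
Maximum = 79.

79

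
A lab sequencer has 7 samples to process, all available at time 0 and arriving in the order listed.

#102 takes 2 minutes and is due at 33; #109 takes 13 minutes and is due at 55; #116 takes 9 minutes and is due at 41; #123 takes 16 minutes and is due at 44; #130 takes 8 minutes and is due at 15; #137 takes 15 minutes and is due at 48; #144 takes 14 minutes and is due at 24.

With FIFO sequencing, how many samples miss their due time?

FIFO (arrival order): #102 #109 #116 #123 #130 #137 #144.
#102: 0→2, due 33, tardiness 0
#109: 2→15, due 55, tardiness 0
#116: 15→24, due 41, tardiness 0
#123: 24→40, due 44, tardiness 0
#130: 40→48, due 15, tardiness 33
#137: 48→63, due 48, tardiness 15
#144: 63→77, due 24, tardiness 53
Late samples: 3.

3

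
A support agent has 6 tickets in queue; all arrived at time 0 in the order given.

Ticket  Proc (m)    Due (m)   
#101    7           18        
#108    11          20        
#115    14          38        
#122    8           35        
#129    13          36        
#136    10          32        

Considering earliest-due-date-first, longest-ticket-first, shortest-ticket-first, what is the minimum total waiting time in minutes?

EDD (increasing due date): #101 #108 #136 #122 #129 #115.
#101: waits 0, runs 0→7
#108: waits 7, runs 7→18
#136: waits 18, runs 18→28
#122: waits 28, runs 28→36
#129: waits 36, runs 36→49
#115: waits 49, runs 49→63
Sum = 0+7+18+28+36+49 = 138.
LPT (decreasing processing time): #115 #129 #108 #136 #122 #101.
#115: waits 0, runs 0→14
#129: waits 14, runs 14→27
#108: waits 27, runs 27→38
#136: waits 38, runs 38→48
#122: waits 48, runs 48→56
#101: waits 56, runs 56→63
Sum = 0+14+27+38+48+56 = 183.
SPT (increasing processing time): #101 #122 #136 #108 #129 #115.
#101: waits 0, runs 0→7
#122: waits 7, runs 7→15
#136: waits 15, runs 15→25
#108: waits 25, runs 25→36
#129: waits 36, runs 36→49
#115: waits 49, runs 49→63
Sum = 0+7+15+25+36+49 = 132.
EDD 138, LPT 183, SPT 132 → minimum 132.

132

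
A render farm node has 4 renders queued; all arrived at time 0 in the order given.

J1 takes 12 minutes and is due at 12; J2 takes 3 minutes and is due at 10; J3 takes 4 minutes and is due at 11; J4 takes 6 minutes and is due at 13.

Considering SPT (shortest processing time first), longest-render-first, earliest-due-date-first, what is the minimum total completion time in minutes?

48

SPT (increasing processing time): J2 J3 J4 J1.
J2: 0→3
J3: 3→7
J4: 7→13
J1: 13→25
Sum = 3+7+13+25 = 48.
LPT (decreasing processing time): J1 J4 J3 J2.
J1: 0→12
J4: 12→18
J3: 18→22
J2: 22→25
Sum = 12+18+22+25 = 77.
EDD (increasing due date): J2 J3 J1 J4.
J2: 0→3
J3: 3→7
J1: 7→19
J4: 19→25
Sum = 3+7+19+25 = 54.
SPT 48, LPT 77, EDD 54 → minimum 48.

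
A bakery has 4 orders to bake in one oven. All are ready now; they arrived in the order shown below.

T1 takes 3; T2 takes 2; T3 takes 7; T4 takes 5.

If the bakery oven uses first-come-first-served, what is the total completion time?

FIFO (arrival order): T1 T2 T3 T4.
T1: 0→3
T2: 3→5
T3: 5→12
T4: 12→17
Sum = 3+5+12+17 = 37.

37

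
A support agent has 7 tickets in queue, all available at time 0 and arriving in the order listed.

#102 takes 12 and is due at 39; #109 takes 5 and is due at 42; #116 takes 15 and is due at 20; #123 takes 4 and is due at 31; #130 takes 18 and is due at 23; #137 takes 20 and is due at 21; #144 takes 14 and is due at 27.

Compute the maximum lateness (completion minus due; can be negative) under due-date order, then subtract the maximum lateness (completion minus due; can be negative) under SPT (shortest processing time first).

EDD (increasing due date): #116 #137 #130 #144 #123 #102 #109.
#116: 0→15, due 20, lateness -5
#137: 15→35, due 21, lateness 14
#130: 35→53, due 23, lateness 30
#144: 53→67, due 27, lateness 40
#123: 67→71, due 31, lateness 40
#102: 71→83, due 39, lateness 44
#109: 83→88, due 42, lateness 46
Maximum = 46.
SPT (increasing processing time): #123 #109 #102 #144 #116 #130 #137.
#123: 0→4, due 31, lateness -27
#109: 4→9, due 42, lateness -33
#102: 9→21, due 39, lateness -18
#144: 21→35, due 27, lateness 8
#116: 35→50, due 20, lateness 30
#130: 50→68, due 23, lateness 45
#137: 68→88, due 21, lateness 67
Maximum = 67.
Difference = 46 − 67 = -21.

-21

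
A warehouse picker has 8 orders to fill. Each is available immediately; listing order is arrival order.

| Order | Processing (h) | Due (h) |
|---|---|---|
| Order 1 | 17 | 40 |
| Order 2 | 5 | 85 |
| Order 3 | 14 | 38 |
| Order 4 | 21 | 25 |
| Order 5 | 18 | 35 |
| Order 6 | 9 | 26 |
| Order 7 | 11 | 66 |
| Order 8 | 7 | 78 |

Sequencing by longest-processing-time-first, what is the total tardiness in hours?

167

LPT (decreasing processing time): Order 4 Order 5 Order 1 Order 3 Order 7 Order 6 Order 8 Order 2.
Order 4: 0→21, due 25, tardiness 0
Order 5: 21→39, due 35, tardiness 4
Order 1: 39→56, due 40, tardiness 16
Order 3: 56→70, due 38, tardiness 32
Order 7: 70→81, due 66, tardiness 15
Order 6: 81→90, due 26, tardiness 64
Order 8: 90→97, due 78, tardiness 19
Order 2: 97→102, due 85, tardiness 17
Sum = 0+4+16+32+15+64+19+17 = 167.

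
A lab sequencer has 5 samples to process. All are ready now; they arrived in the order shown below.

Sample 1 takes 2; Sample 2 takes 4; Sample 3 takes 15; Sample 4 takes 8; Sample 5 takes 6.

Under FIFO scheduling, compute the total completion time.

FIFO (arrival order): Sample 1 Sample 2 Sample 3 Sample 4 Sample 5.
Sample 1: 0→2
Sample 2: 2→6
Sample 3: 6→21
Sample 4: 21→29
Sample 5: 29→35
Sum = 2+6+21+29+35 = 93.

93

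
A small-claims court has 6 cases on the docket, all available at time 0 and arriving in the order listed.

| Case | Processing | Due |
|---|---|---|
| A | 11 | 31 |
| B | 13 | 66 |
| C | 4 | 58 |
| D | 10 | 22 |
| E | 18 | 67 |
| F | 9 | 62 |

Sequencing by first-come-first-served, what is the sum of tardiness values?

19

FIFO (arrival order): A B C D E F.
A: 0→11, due 31, tardiness 0
B: 11→24, due 66, tardiness 0
C: 24→28, due 58, tardiness 0
D: 28→38, due 22, tardiness 16
E: 38→56, due 67, tardiness 0
F: 56→65, due 62, tardiness 3
Sum = 0+0+0+16+0+3 = 19.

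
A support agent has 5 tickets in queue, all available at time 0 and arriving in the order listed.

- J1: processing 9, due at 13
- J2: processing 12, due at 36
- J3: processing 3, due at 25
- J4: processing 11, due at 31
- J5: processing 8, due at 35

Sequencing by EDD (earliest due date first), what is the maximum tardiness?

EDD (increasing due date): J1 J3 J4 J5 J2.
J1: 0→9, due 13, tardiness 0
J3: 9→12, due 25, tardiness 0
J4: 12→23, due 31, tardiness 0
J5: 23→31, due 35, tardiness 0
J2: 31→43, due 36, tardiness 7
Maximum = 7.

7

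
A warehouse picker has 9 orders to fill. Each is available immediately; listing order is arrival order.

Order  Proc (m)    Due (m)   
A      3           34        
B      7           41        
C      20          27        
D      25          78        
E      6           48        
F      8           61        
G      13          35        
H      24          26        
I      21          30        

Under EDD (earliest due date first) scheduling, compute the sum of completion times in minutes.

693

EDD (increasing due date): H C I A G B E F D.
H: 0→24
C: 24→44
I: 44→65
A: 65→68
G: 68→81
B: 81→88
E: 88→94
F: 94→102
D: 102→127
Sum = 24+44+65+68+81+88+94+102+127 = 693.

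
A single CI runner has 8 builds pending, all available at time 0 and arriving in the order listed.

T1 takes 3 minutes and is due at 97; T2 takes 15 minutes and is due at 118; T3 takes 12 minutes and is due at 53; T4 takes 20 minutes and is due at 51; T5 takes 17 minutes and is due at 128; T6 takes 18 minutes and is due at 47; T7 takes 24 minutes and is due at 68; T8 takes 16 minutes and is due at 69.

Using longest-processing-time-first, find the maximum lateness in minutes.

LPT (decreasing processing time): T7 T4 T6 T5 T8 T2 T3 T1.
T7: 0→24, due 68, lateness -44
T4: 24→44, due 51, lateness -7
T6: 44→62, due 47, lateness 15
T5: 62→79, due 128, lateness -49
T8: 79→95, due 69, lateness 26
T2: 95→110, due 118, lateness -8
T3: 110→122, due 53, lateness 69
T1: 122→125, due 97, lateness 28
Maximum = 69.

69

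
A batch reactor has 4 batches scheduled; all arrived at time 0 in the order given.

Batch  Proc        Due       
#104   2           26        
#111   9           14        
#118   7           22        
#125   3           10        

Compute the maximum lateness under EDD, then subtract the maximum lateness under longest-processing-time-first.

-11

EDD (increasing due date): #125 #111 #118 #104.
#125: 0→3, due 10, lateness -7
#111: 3→12, due 14, lateness -2
#118: 12→19, due 22, lateness -3
#104: 19→21, due 26, lateness -5
Maximum = -2.
LPT (decreasing processing time): #111 #118 #125 #104.
#111: 0→9, due 14, lateness -5
#118: 9→16, due 22, lateness -6
#125: 16→19, due 10, lateness 9
#104: 19→21, due 26, lateness -5
Maximum = 9.
Difference = -2 − 9 = -11.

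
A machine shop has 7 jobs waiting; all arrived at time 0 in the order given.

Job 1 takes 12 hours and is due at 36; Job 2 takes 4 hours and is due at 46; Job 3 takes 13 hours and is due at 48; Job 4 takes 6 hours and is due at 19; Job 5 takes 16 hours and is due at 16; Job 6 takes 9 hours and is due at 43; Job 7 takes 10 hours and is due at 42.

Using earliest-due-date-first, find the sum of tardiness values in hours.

48

EDD (increasing due date): Job 5 Job 4 Job 1 Job 7 Job 6 Job 2 Job 3.
Job 5: 0→16, due 16, tardiness 0
Job 4: 16→22, due 19, tardiness 3
Job 1: 22→34, due 36, tardiness 0
Job 7: 34→44, due 42, tardiness 2
Job 6: 44→53, due 43, tardiness 10
Job 2: 53→57, due 46, tardiness 11
Job 3: 57→70, due 48, tardiness 22
Sum = 0+3+0+2+10+11+22 = 48.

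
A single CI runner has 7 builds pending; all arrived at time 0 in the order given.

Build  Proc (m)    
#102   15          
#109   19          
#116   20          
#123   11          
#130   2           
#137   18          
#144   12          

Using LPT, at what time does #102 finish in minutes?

LPT (decreasing processing time): #116 #109 #137 #102 #144 #123 #130.
#116: 0→20
#109: 20→39
#137: 39→57
#102: 57→72

72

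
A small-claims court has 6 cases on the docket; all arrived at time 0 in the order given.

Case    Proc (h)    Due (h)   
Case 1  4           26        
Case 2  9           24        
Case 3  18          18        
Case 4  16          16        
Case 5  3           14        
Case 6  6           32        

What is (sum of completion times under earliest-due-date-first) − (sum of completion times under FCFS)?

EDD (increasing due date): Case 5 Case 4 Case 3 Case 2 Case 1 Case 6.
Case 5: 0→3
Case 4: 3→19
Case 3: 19→37
Case 2: 37→46
Case 1: 46→50
Case 6: 50→56
Sum = 3+19+37+46+50+56 = 211.
FIFO (arrival order): Case 1 Case 2 Case 3 Case 4 Case 5 Case 6.
Case 1: 0→4
Case 2: 4→13
Case 3: 13→31
Case 4: 31→47
Case 5: 47→50
Case 6: 50→56
Sum = 4+13+31+47+50+56 = 201.
Difference = 211 − 201 = 10.

10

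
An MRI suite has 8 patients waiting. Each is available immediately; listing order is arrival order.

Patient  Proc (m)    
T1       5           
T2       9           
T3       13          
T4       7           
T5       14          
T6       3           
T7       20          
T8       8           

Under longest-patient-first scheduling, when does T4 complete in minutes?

71

LPT (decreasing processing time): T7 T5 T3 T2 T8 T4 T1 T6.
T7: 0→20
T5: 20→34
T3: 34→47
T2: 47→56
T8: 56→64
T4: 64→71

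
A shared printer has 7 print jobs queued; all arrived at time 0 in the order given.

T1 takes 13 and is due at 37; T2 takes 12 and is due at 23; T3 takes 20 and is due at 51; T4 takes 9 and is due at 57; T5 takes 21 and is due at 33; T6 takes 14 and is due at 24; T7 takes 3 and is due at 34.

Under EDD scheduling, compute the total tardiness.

EDD (increasing due date): T2 T6 T5 T7 T1 T3 T4.
T2: 0→12, due 23, tardiness 0
T6: 12→26, due 24, tardiness 2
T5: 26→47, due 33, tardiness 14
T7: 47→50, due 34, tardiness 16
T1: 50→63, due 37, tardiness 26
T3: 63→83, due 51, tardiness 32
T4: 83→92, due 57, tardiness 35
Sum = 0+2+14+16+26+32+35 = 125.

125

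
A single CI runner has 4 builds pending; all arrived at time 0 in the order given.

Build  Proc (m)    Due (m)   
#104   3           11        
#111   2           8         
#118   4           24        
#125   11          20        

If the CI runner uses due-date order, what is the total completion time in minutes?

43

EDD (increasing due date): #111 #104 #125 #118.
#111: 0→2
#104: 2→5
#125: 5→16
#118: 16→20
Sum = 2+5+16+20 = 43.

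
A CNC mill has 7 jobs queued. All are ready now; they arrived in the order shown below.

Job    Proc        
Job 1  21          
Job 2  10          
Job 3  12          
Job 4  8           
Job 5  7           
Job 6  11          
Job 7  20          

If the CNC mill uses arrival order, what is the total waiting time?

FIFO (arrival order): Job 1 Job 2 Job 3 Job 4 Job 5 Job 6 Job 7.
Job 1: waits 0, runs 0→21
Job 2: waits 21, runs 21→31
Job 3: waits 31, runs 31→43
Job 4: waits 43, runs 43→51
Job 5: waits 51, runs 51→58
Job 6: waits 58, runs 58→69
Job 7: waits 69, runs 69→89
Sum = 0+21+31+43+51+58+69 = 273.

273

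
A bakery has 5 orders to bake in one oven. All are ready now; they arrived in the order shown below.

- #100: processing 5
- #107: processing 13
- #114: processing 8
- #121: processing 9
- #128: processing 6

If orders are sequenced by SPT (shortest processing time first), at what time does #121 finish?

28

SPT (increasing processing time): #100 #128 #114 #121 #107.
#100: 0→5
#128: 5→11
#114: 11→19
#121: 19→28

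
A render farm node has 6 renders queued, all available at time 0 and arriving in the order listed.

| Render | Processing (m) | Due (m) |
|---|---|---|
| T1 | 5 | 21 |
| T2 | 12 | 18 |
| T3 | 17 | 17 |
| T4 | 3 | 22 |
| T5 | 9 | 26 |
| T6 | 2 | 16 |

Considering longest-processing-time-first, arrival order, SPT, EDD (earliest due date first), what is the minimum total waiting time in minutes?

LPT (decreasing processing time): T3 T2 T5 T1 T4 T6.
T3: waits 0, runs 0→17
T2: waits 17, runs 17→29
T5: waits 29, runs 29→38
T1: waits 38, runs 38→43
T4: waits 43, runs 43→46
T6: waits 46, runs 46→48
Sum = 0+17+29+38+43+46 = 173.
FIFO (arrival order): T1 T2 T3 T4 T5 T6.
T1: waits 0, runs 0→5
T2: waits 5, runs 5→17
T3: waits 17, runs 17→34
T4: waits 34, runs 34→37
T5: waits 37, runs 37→46
T6: waits 46, runs 46→48
Sum = 0+5+17+34+37+46 = 139.
SPT (increasing processing time): T6 T4 T1 T5 T2 T3.
T6: waits 0, runs 0→2
T4: waits 2, runs 2→5
T1: waits 5, runs 5→10
T5: waits 10, runs 10→19
T2: waits 19, runs 19→31
T3: waits 31, runs 31→48
Sum = 0+2+5+10+19+31 = 67.
EDD (increasing due date): T6 T3 T2 T1 T4 T5.
T6: waits 0, runs 0→2
T3: waits 2, runs 2→19
T2: waits 19, runs 19→31
T1: waits 31, runs 31→36
T4: waits 36, runs 36→39
T5: waits 39, runs 39→48
Sum = 0+2+19+31+36+39 = 127.
LPT 173, FIFO 139, SPT 67, EDD 127 → minimum 67.

67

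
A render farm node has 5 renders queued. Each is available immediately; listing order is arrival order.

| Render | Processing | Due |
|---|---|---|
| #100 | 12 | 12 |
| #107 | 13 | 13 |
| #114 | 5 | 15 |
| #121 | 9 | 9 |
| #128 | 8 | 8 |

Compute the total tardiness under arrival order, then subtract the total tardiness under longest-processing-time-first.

-8

FIFO (arrival order): #100 #107 #114 #121 #128.
#100: 0→12, due 12, tardiness 0
#107: 12→25, due 13, tardiness 12
#114: 25→30, due 15, tardiness 15
#121: 30→39, due 9, tardiness 30
#128: 39→47, due 8, tardiness 39
Sum = 0+12+15+30+39 = 96.
LPT (decreasing processing time): #107 #100 #121 #128 #114.
#107: 0→13, due 13, tardiness 0
#100: 13→25, due 12, tardiness 13
#121: 25→34, due 9, tardiness 25
#128: 34→42, due 8, tardiness 34
#114: 42→47, due 15, tardiness 32
Sum = 0+13+25+34+32 = 104.
Difference = 96 − 104 = -8.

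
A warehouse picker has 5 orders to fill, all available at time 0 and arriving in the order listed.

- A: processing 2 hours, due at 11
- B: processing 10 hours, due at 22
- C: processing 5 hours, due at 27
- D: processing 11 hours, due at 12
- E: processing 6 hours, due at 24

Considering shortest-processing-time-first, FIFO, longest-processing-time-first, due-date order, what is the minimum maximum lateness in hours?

SPT (increasing processing time): A C E B D.
A: 0→2, due 11, lateness -9
C: 2→7, due 27, lateness -20
E: 7→13, due 24, lateness -11
B: 13→23, due 22, lateness 1
D: 23→34, due 12, lateness 22
Maximum = 22.
FIFO (arrival order): A B C D E.
A: 0→2, due 11, lateness -9
B: 2→12, due 22, lateness -10
C: 12→17, due 27, lateness -10
D: 17→28, due 12, lateness 16
E: 28→34, due 24, lateness 10
Maximum = 16.
LPT (decreasing processing time): D B E C A.
D: 0→11, due 12, lateness -1
B: 11→21, due 22, lateness -1
E: 21→27, due 24, lateness 3
C: 27→32, due 27, lateness 5
A: 32→34, due 11, lateness 23
Maximum = 23.
EDD (increasing due date): A D B E C.
A: 0→2, due 11, lateness -9
D: 2→13, due 12, lateness 1
B: 13→23, due 22, lateness 1
E: 23→29, due 24, lateness 5
C: 29→34, due 27, lateness 7
Maximum = 7.
SPT 22, FIFO 16, LPT 23, EDD 7 → minimum 7.

7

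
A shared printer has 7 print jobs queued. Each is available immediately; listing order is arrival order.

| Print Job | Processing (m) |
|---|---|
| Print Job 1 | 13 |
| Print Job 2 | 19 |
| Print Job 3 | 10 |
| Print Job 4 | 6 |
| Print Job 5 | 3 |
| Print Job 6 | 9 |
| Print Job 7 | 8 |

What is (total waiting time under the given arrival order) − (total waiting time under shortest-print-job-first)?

FIFO (arrival order): Print Job 1 Print Job 2 Print Job 3 Print Job 4 Print Job 5 Print Job 6 Print Job 7.
Print Job 1: waits 0, runs 0→13
Print Job 2: waits 13, runs 13→32
Print Job 3: waits 32, runs 32→42
Print Job 4: waits 42, runs 42→48
Print Job 5: waits 48, runs 48→51
Print Job 6: waits 51, runs 51→60
Print Job 7: waits 60, runs 60→68
Sum = 0+13+32+42+48+51+60 = 246.
SPT (increasing processing time): Print Job 5 Print Job 4 Print Job 7 Print Job 6 Print Job 3 Print Job 1 Print Job 2.
Print Job 5: waits 0, runs 0→3
Print Job 4: waits 3, runs 3→9
Print Job 7: waits 9, runs 9→17
Print Job 6: waits 17, runs 17→26
Print Job 3: waits 26, runs 26→36
Print Job 1: waits 36, runs 36→49
Print Job 2: waits 49, runs 49→68
Sum = 0+3+9+17+26+36+49 = 140.
Difference = 246 − 140 = 106.

106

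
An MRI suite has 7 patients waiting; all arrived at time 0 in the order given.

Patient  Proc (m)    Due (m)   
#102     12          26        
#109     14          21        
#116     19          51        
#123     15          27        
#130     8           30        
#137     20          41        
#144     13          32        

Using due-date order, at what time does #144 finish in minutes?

62

EDD (increasing due date): #109 #102 #123 #130 #144 #137 #116.
#109: 0→14
#102: 14→26
#123: 26→41
#130: 41→49
#144: 49→62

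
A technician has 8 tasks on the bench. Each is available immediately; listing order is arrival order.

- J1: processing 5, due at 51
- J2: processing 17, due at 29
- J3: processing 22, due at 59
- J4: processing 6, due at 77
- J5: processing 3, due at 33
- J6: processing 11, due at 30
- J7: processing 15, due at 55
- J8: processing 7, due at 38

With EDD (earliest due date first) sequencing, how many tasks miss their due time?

EDD (increasing due date): J2 J6 J5 J8 J1 J7 J3 J4.
J2: 0→17, due 29, tardiness 0
J6: 17→28, due 30, tardiness 0
J5: 28→31, due 33, tardiness 0
J8: 31→38, due 38, tardiness 0
J1: 38→43, due 51, tardiness 0
J7: 43→58, due 55, tardiness 3
J3: 58→80, due 59, tardiness 21
J4: 80→86, due 77, tardiness 9
Late tasks: 3.

3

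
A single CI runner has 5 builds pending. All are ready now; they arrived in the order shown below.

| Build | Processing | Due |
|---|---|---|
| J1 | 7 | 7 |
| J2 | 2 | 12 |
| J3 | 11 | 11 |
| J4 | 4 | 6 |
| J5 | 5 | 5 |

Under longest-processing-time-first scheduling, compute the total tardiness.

LPT (decreasing processing time): J3 J1 J5 J4 J2.
J3: 0→11, due 11, tardiness 0
J1: 11→18, due 7, tardiness 11
J5: 18→23, due 5, tardiness 18
J4: 23→27, due 6, tardiness 21
J2: 27→29, due 12, tardiness 17
Sum = 0+11+18+21+17 = 67.

67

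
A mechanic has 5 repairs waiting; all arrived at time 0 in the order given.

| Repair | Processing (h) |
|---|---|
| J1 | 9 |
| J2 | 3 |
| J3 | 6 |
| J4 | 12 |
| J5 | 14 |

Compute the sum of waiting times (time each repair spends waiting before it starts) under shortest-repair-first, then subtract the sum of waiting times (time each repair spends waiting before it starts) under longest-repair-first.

-56

SPT (increasing processing time): J2 J3 J1 J4 J5.
J2: waits 0, runs 0→3
J3: waits 3, runs 3→9
J1: waits 9, runs 9→18
J4: waits 18, runs 18→30
J5: waits 30, runs 30→44
Sum = 0+3+9+18+30 = 60.
LPT (decreasing processing time): J5 J4 J1 J3 J2.
J5: waits 0, runs 0→14
J4: waits 14, runs 14→26
J1: waits 26, runs 26→35
J3: waits 35, runs 35→41
J2: waits 41, runs 41→44
Sum = 0+14+26+35+41 = 116.
Difference = 60 − 116 = -56.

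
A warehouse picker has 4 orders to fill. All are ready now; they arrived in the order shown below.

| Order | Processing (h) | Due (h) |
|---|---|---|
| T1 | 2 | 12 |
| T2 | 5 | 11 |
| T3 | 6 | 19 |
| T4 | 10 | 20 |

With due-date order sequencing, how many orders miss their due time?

1

EDD (increasing due date): T2 T1 T3 T4.
T2: 0→5, due 11, tardiness 0
T1: 5→7, due 12, tardiness 0
T3: 7→13, due 19, tardiness 0
T4: 13→23, due 20, tardiness 3
Late orders: 1.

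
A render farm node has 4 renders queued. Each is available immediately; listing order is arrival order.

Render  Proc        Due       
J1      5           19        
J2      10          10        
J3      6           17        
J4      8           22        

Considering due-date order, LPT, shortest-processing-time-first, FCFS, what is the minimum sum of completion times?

64

EDD (increasing due date): J2 J3 J1 J4.
J2: 0→10
J3: 10→16
J1: 16→21
J4: 21→29
Sum = 10+16+21+29 = 76.
LPT (decreasing processing time): J2 J4 J3 J1.
J2: 0→10
J4: 10→18
J3: 18→24
J1: 24→29
Sum = 10+18+24+29 = 81.
SPT (increasing processing time): J1 J3 J4 J2.
J1: 0→5
J3: 5→11
J4: 11→19
J2: 19→29
Sum = 5+11+19+29 = 64.
FIFO (arrival order): J1 J2 J3 J4.
J1: 0→5
J2: 5→15
J3: 15→21
J4: 21→29
Sum = 5+15+21+29 = 70.
EDD 76, LPT 81, SPT 64, FIFO 70 → minimum 64.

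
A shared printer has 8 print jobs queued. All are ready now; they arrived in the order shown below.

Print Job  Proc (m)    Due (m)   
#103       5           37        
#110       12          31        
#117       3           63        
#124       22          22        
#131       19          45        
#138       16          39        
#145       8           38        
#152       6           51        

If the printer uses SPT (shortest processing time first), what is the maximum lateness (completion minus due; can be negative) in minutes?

69

SPT (increasing processing time): #117 #103 #152 #145 #110 #138 #131 #124.
#117: 0→3, due 63, lateness -60
#103: 3→8, due 37, lateness -29
#152: 8→14, due 51, lateness -37
#145: 14→22, due 38, lateness -16
#110: 22→34, due 31, lateness 3
#138: 34→50, due 39, lateness 11
#131: 50→69, due 45, lateness 24
#124: 69→91, due 22, lateness 69
Maximum = 69.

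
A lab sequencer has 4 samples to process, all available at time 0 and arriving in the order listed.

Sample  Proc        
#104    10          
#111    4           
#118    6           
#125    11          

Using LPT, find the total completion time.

90

LPT (decreasing processing time): #125 #104 #118 #111.
#125: 0→11
#104: 11→21
#118: 21→27
#111: 27→31
Sum = 11+21+27+31 = 90.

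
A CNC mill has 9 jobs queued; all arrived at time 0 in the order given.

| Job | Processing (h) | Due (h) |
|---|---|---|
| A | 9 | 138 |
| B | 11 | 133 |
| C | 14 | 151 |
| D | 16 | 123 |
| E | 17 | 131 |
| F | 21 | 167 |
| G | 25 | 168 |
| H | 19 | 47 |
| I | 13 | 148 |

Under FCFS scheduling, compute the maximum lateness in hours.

FIFO (arrival order): A B C D E F G H I.
A: 0→9, due 138, lateness -129
B: 9→20, due 133, lateness -113
C: 20→34, due 151, lateness -117
D: 34→50, due 123, lateness -73
E: 50→67, due 131, lateness -64
F: 67→88, due 167, lateness -79
G: 88→113, due 168, lateness -55
H: 113→132, due 47, lateness 85
I: 132→145, due 148, lateness -3
Maximum = 85.

85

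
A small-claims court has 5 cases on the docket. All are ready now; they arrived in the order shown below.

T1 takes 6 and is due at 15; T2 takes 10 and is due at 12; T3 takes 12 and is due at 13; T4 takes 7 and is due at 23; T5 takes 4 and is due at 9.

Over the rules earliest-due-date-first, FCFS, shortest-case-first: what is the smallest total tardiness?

41

EDD (increasing due date): T5 T2 T3 T1 T4.
T5: 0→4, due 9, tardiness 0
T2: 4→14, due 12, tardiness 2
T3: 14→26, due 13, tardiness 13
T1: 26→32, due 15, tardiness 17
T4: 32→39, due 23, tardiness 16
Sum = 0+2+13+17+16 = 48.
FIFO (arrival order): T1 T2 T3 T4 T5.
T1: 0→6, due 15, tardiness 0
T2: 6→16, due 12, tardiness 4
T3: 16→28, due 13, tardiness 15
T4: 28→35, due 23, tardiness 12
T5: 35→39, due 9, tardiness 30
Sum = 0+4+15+12+30 = 61.
SPT (increasing processing time): T5 T1 T4 T2 T3.
T5: 0→4, due 9, tardiness 0
T1: 4→10, due 15, tardiness 0
T4: 10→17, due 23, tardiness 0
T2: 17→27, due 12, tardiness 15
T3: 27→39, due 13, tardiness 26
Sum = 0+0+0+15+26 = 41.
EDD 48, FIFO 61, SPT 41 → minimum 41.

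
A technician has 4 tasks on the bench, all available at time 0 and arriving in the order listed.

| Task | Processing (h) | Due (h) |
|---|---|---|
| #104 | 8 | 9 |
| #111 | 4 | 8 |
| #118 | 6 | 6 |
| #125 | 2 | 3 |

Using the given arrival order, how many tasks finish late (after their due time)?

FIFO (arrival order): #104 #111 #118 #125.
#104: 0→8, due 9, tardiness 0
#111: 8→12, due 8, tardiness 4
#118: 12→18, due 6, tardiness 12
#125: 18→20, due 3, tardiness 17
Late tasks: 3.

3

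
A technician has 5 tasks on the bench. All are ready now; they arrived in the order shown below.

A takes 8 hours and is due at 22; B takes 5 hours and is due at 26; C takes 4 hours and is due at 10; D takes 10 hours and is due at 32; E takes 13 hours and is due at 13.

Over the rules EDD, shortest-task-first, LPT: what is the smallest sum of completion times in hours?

97

EDD (increasing due date): C E A B D.
C: 0→4
E: 4→17
A: 17→25
B: 25→30
D: 30→40
Sum = 4+17+25+30+40 = 116.
SPT (increasing processing time): C B A D E.
C: 0→4
B: 4→9
A: 9→17
D: 17→27
E: 27→40
Sum = 4+9+17+27+40 = 97.
LPT (decreasing processing time): E D A B C.
E: 0→13
D: 13→23
A: 23→31
B: 31→36
C: 36→40
Sum = 13+23+31+36+40 = 143.
EDD 116, SPT 97, LPT 143 → minimum 97.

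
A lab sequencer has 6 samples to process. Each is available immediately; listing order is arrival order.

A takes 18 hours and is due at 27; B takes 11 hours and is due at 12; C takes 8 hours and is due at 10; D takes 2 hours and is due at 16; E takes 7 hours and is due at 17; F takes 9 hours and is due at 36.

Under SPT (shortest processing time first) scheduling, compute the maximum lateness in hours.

28

SPT (increasing processing time): D E C F B A.
D: 0→2, due 16, lateness -14
E: 2→9, due 17, lateness -8
C: 9→17, due 10, lateness 7
F: 17→26, due 36, lateness -10
B: 26→37, due 12, lateness 25
A: 37→55, due 27, lateness 28
Maximum = 28.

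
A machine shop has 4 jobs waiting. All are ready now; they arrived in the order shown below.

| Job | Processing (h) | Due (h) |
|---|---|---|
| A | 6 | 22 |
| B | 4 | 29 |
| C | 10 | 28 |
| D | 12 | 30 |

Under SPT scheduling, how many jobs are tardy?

SPT (increasing processing time): B A C D.
B: 0→4, due 29, tardiness 0
A: 4→10, due 22, tardiness 0
C: 10→20, due 28, tardiness 0
D: 20→32, due 30, tardiness 2
Late jobs: 1.

1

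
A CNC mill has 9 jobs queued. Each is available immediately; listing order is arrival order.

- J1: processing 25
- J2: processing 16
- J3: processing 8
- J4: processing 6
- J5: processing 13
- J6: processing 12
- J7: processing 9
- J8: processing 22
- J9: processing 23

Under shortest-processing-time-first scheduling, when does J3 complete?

SPT (increasing processing time): J4 J3 J7 J6 J5 J2 J8 J9 J1.
J4: 0→6
J3: 6→14

14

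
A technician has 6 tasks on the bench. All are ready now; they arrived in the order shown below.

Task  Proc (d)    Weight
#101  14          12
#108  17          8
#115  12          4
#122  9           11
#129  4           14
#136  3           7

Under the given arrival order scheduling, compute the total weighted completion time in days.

2357

FIFO (arrival order): #101 #108 #115 #122 #129 #136.
#101: finishes 14, weight 12, w·C = 168
#108: finishes 31, weight 8, w·C = 248
#115: finishes 43, weight 4, w·C = 172
#122: finishes 52, weight 11, w·C = 572
#129: finishes 56, weight 14, w·C = 784
#136: finishes 59, weight 7, w·C = 413
Sum = 168+248+172+572+784+413 = 2357.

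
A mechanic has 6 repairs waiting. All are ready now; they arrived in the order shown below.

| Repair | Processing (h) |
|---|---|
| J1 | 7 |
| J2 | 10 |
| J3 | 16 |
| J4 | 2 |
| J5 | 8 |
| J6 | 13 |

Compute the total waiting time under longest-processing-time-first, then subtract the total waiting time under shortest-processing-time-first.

LPT (decreasing processing time): J3 J6 J2 J5 J1 J4.
J3: waits 0, runs 0→16
J6: waits 16, runs 16→29
J2: waits 29, runs 29→39
J5: waits 39, runs 39→47
J1: waits 47, runs 47→54
J4: waits 54, runs 54→56
Sum = 0+16+29+39+47+54 = 185.
SPT (increasing processing time): J4 J1 J5 J2 J6 J3.
J4: waits 0, runs 0→2
J1: waits 2, runs 2→9
J5: waits 9, runs 9→17
J2: waits 17, runs 17→27
J6: waits 27, runs 27→40
J3: waits 40, runs 40→56
Sum = 0+2+9+17+27+40 = 95.
Difference = 185 − 95 = 90.

90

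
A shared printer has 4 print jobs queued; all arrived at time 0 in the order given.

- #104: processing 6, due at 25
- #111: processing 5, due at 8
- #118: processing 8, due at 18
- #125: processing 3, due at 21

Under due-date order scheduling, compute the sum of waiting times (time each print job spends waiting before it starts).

34

EDD (increasing due date): #111 #118 #125 #104.
#111: waits 0, runs 0→5
#118: waits 5, runs 5→13
#125: waits 13, runs 13→16
#104: waits 16, runs 16→22
Sum = 0+5+13+16 = 34.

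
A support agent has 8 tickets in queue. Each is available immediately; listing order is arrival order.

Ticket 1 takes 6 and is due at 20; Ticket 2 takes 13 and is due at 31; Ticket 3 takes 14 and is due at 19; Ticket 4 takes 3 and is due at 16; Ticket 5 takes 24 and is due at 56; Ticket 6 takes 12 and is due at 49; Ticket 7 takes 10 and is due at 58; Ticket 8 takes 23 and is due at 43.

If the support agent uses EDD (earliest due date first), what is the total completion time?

EDD (increasing due date): Ticket 4 Ticket 3 Ticket 1 Ticket 2 Ticket 8 Ticket 6 Ticket 5 Ticket 7.
Ticket 4: 0→3
Ticket 3: 3→17
Ticket 1: 17→23
Ticket 2: 23→36
Ticket 8: 36→59
Ticket 6: 59→71
Ticket 5: 71→95
Ticket 7: 95→105
Sum = 3+17+23+36+59+71+95+105 = 409.

409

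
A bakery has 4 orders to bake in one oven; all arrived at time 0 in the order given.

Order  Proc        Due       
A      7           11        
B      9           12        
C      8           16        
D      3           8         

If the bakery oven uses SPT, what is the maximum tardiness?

15

SPT (increasing processing time): D A C B.
D: 0→3, due 8, tardiness 0
A: 3→10, due 11, tardiness 0
C: 10→18, due 16, tardiness 2
B: 18→27, due 12, tardiness 15
Maximum = 15.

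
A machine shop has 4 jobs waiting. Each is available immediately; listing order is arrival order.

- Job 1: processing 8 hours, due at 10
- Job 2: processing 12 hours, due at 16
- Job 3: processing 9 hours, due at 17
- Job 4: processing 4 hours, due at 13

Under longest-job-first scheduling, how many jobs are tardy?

LPT (decreasing processing time): Job 2 Job 3 Job 1 Job 4.
Job 2: 0→12, due 16, tardiness 0
Job 3: 12→21, due 17, tardiness 4
Job 1: 21→29, due 10, tardiness 19
Job 4: 29→33, due 13, tardiness 20
Late jobs: 3.

3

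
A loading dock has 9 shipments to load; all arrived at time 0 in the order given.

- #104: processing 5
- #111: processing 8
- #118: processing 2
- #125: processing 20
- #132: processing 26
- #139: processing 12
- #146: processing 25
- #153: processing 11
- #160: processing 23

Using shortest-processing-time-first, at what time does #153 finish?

SPT (increasing processing time): #118 #104 #111 #153 #139 #125 #160 #146 #132.
#118: 0→2
#104: 2→7
#111: 7→15
#153: 15→26

26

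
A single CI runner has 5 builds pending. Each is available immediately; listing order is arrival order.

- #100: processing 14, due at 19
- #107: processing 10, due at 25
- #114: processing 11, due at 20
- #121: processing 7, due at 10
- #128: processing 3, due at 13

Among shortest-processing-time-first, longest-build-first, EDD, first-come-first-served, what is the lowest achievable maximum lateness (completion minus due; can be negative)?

20

SPT (increasing processing time): #128 #121 #107 #114 #100.
#128: 0→3, due 13, lateness -10
#121: 3→10, due 10, lateness 0
#107: 10→20, due 25, lateness -5
#114: 20→31, due 20, lateness 11
#100: 31→45, due 19, lateness 26
Maximum = 26.
LPT (decreasing processing time): #100 #114 #107 #121 #128.
#100: 0→14, due 19, lateness -5
#114: 14→25, due 20, lateness 5
#107: 25→35, due 25, lateness 10
#121: 35→42, due 10, lateness 32
#128: 42→45, due 13, lateness 32
Maximum = 32.
EDD (increasing due date): #121 #128 #100 #114 #107.
#121: 0→7, due 10, lateness -3
#128: 7→10, due 13, lateness -3
#100: 10→24, due 19, lateness 5
#114: 24→35, due 20, lateness 15
#107: 35→45, due 25, lateness 20
Maximum = 20.
FIFO (arrival order): #100 #107 #114 #121 #128.
#100: 0→14, due 19, lateness -5
#107: 14→24, due 25, lateness -1
#114: 24→35, due 20, lateness 15
#121: 35→42, due 10, lateness 32
#128: 42→45, due 13, lateness 32
Maximum = 32.
SPT 26, LPT 32, EDD 20, FIFO 32 → minimum 20.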